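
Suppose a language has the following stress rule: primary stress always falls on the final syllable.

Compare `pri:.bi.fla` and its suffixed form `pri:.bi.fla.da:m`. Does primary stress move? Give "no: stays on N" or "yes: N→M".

Base `pri:.bi.fla` (3 syllables):
  The word has 3 syllables; the final syllable is syllable 3 (fla).
  → primary stress on syllable 3.
Suffixed `pri:.bi.fla.da:m` (4 syllables):
  The word has 4 syllables; the final syllable is syllable 4 (da:m).
  → primary stress on syllable 4.

yes: 3→4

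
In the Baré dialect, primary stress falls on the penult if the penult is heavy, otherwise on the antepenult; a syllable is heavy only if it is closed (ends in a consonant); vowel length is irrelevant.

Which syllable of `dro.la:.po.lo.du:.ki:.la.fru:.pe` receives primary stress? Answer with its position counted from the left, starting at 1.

Weights: 7 la L, 8 fru: L, 9 pe L.
The penult (syllable 8, fru:) is light, so stress falls on the antepenult (syllable 7, la).
Primary stress: syllable 7 → dro.la:.po.lo.du:.ki:.ˈla.fru:.pe.

7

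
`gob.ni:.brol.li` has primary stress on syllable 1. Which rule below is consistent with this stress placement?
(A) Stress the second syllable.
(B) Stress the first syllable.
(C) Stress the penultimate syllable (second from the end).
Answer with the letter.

B

Rule A → syllable 2 (observed: 1).
Rule B → syllable 1 ✓.
Rule C → syllable 3 (observed: 1).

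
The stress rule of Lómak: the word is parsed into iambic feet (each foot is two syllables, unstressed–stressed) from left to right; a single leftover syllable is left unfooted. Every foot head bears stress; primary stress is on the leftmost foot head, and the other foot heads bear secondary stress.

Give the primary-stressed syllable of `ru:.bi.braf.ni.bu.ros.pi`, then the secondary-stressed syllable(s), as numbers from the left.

primary 2, secondary 4, 6

Parse left to right into iambic (σˈσ) feet: (ru:.ˈbi) (braf.ˈni) (bu.ˈros) pi. Syllable 7 is left unfooted.
Foot heads (stressed positions): 2, 4, 6.
End Rule Leftmost: primary stress on the leftmost head = syllable 2.
Secondary stress on 4, 6: ru:.ˈbi.braf.ˌni.bu.ˌros.pi.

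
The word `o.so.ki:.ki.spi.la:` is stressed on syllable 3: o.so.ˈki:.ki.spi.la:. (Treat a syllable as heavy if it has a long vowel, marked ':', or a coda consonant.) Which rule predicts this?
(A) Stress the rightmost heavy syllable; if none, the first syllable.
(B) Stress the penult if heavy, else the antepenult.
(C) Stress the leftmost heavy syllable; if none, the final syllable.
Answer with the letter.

Rule A → syllable 6 (observed: 3).
Rule B → syllable 4 (observed: 3).
Rule C → syllable 3 ✓.

C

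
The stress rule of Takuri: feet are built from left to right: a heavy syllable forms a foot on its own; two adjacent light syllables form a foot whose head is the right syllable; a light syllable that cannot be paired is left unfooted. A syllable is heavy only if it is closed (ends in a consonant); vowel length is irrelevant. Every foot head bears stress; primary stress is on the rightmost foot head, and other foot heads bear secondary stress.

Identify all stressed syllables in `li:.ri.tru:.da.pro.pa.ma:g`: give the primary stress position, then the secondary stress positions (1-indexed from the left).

Weights: 1 li: L, 2 ri L, 3 tru: L, 4 da L, 5 pro L, 6 pa L, 7 ma:g H.
Parse left to right (heavy = foot alone; LL = one foot; stranded L unfooted): (li:.ˈri) (tru:.ˈda) (pro.ˈpa) (ˈma:g).
Foot heads: 2, 4, 6, 7.
Primary stress on the rightmost head = syllable 7.
Secondary stress on 2, 4, 6: li:.ˌri.tru:.ˌda.pro.ˌpa.ˈma:g.

primary 7, secondary 2, 4, 6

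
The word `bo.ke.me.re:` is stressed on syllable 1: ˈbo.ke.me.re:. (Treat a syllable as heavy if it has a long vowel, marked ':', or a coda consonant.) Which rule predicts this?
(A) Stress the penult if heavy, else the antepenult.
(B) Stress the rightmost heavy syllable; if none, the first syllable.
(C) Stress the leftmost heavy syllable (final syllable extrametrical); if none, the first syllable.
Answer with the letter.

Rule A → syllable 2 (observed: 1).
Rule B → syllable 4 (observed: 1).
Rule C → syllable 1 ✓.

C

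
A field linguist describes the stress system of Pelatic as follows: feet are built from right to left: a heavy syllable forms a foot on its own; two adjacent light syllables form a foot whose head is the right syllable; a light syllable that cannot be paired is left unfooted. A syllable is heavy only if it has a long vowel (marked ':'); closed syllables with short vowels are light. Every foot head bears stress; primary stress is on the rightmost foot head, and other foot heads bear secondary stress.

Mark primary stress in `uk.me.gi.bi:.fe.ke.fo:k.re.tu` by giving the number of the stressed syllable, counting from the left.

Weights: 1 uk L, 2 me L, 3 gi L, 4 bi: H, 5 fe L, 6 ke L, 7 fo:k H, 8 re L, 9 tu L.
Parse right to left (heavy = foot alone; LL = one foot; stranded L unfooted): uk (me.ˈgi) (ˈbi:) (fe.ˈke) (ˈfo:k) (re.ˈtu).
Foot heads: 3, 4, 6, 7, 9.
Primary stress on the rightmost head = syllable 9.
Primary stress: syllable 9 → uk.me.gi.bi:.fe.ke.fo:k.re.ˈtu.

9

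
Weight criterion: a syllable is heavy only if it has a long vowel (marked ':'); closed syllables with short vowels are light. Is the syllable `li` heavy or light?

`li`: short vowel, open (no coda). Short vowel → light.

light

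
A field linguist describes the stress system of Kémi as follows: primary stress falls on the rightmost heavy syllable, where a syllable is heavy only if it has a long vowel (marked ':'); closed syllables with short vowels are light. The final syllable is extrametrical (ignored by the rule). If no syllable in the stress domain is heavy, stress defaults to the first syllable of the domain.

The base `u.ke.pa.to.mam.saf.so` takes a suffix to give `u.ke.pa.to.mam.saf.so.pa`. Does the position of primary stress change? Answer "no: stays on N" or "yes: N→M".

Base `u.ke.pa.to.mam.saf.so` (7 syllables):
  The final syllable (7, so) is extrametrical; the stress domain is syllables 1–6.
  Weights: 1 u L, 2 ke L, 3 pa L, 4 to L, 5 mam L, 6 saf L.
  No heavy syllable in the domain; default to the first syllable of the domain = syllable 1.
  → primary stress on syllable 1.
Suffixed `u.ke.pa.to.mam.saf.so.pa` (8 syllables):
  The final syllable (8, pa) is extrametrical; the stress domain is syllables 1–7.
  Weights: 1 u L, 2 ke L, 3 pa L, 4 to L, 5 mam L, 6 saf L, 7 so L.
  No heavy syllable in the domain; default to the first syllable of the domain = syllable 1.
  → primary stress on syllable 1.

no: stays on 1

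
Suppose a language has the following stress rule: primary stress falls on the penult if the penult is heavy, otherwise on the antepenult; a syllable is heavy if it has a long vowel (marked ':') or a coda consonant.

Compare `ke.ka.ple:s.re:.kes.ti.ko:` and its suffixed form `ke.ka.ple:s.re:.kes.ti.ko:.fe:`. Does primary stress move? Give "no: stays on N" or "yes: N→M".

yes: 5→7

Base `ke.ka.ple:s.re:.kes.ti.ko:` (7 syllables):
  Weights: 5 kes H, 6 ti L, 7 ko: H.
  The penult (syllable 6, ti) is light, so stress falls on the antepenult (syllable 5, kes).
  → primary stress on syllable 5.
Suffixed `ke.ka.ple:s.re:.kes.ti.ko:.fe:` (8 syllables):
  Weights: 6 ti L, 7 ko: H, 8 fe: H.
  The penult (syllable 7, ko:) is heavy, so it takes stress.
  → primary stress on syllable 7.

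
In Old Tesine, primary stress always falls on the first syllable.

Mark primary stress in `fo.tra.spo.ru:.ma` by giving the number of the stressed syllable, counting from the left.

The word has 5 syllables; the first syllable is syllable 1 (fo).
Primary stress: syllable 1 → ˈfo.tra.spo.ru:.ma.

1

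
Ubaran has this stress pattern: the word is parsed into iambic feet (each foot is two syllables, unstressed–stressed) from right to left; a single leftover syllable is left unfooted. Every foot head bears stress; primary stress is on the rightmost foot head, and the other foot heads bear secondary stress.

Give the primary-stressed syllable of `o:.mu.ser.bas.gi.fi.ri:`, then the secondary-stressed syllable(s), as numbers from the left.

primary 7, secondary 3, 5

Parse right to left into iambic (σˈσ) feet: o: (mu.ˈser) (bas.ˈgi) (fi.ˈri:). Syllable 1 is left unfooted.
Foot heads (stressed positions): 3, 5, 7.
End Rule Rightmost: primary stress on the rightmost head = syllable 7.
Secondary stress on 3, 5: o:.mu.ˌser.bas.ˌgi.fi.ˈri:.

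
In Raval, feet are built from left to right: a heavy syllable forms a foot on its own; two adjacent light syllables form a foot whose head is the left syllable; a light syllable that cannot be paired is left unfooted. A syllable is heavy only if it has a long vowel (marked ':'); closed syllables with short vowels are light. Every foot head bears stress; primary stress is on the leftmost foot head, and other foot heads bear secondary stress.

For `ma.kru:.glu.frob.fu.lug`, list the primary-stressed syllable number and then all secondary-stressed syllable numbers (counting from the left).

Weights: 1 ma L, 2 kru: H, 3 glu L, 4 frob L, 5 fu L, 6 lug L.
Parse left to right (heavy = foot alone; LL = one foot; stranded L unfooted): ma (ˈkru:) (ˈglu.frob) (ˈfu.lug).
Foot heads: 2, 3, 5.
Primary stress on the leftmost head = syllable 2.
Secondary stress on 3, 5: ma.ˈkru:.ˌglu.frob.ˌfu.lug.

primary 2, secondary 3, 5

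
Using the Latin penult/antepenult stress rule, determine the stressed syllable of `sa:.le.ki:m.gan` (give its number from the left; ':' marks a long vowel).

Classical Latin: stress the penult if heavy (long vowel or closed), else the antepenult.
Weights: 2 le L, 3 ki:m H, 4 gan H.
The penult (syllable 3, ki:m) is heavy, so it takes stress.
Stress on syllable 3: sa:.le.ˈki:m.gan.

3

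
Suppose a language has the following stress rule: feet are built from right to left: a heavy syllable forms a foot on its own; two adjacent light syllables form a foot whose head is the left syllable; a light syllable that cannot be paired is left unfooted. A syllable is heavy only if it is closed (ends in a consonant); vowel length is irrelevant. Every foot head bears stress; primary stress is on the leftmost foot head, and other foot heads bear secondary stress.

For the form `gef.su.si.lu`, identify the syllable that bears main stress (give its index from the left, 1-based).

Weights: 1 gef H, 2 su L, 3 si L, 4 lu L.
Parse right to left (heavy = foot alone; LL = one foot; stranded L unfooted): (ˈgef) su (ˈsi.lu).
Foot heads: 1, 3.
Primary stress on the leftmost head = syllable 1.
Primary stress: syllable 1 → ˈgef.su.si.lu.

1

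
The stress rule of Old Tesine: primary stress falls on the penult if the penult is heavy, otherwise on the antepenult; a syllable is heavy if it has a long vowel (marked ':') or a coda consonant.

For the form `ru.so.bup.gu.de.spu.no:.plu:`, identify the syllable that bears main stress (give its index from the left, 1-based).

7

Weights: 6 spu L, 7 no: H, 8 plu: H.
The penult (syllable 7, no:) is heavy, so it takes stress.
Primary stress: syllable 7 → ru.so.bup.gu.de.spu.ˈno:.plu:.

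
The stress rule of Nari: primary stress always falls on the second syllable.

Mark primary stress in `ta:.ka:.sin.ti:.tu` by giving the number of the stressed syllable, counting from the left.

2

The word has 5 syllables; the second syllable is syllable 2 (ka:).
Primary stress: syllable 2 → ta:.ˈka:.sin.ti:.tu.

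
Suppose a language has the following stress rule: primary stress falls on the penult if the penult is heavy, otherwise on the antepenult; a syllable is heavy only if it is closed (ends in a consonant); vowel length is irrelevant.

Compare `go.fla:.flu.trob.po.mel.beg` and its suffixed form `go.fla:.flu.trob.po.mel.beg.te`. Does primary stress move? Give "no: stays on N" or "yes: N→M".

Base `go.fla:.flu.trob.po.mel.beg` (7 syllables):
  Weights: 5 po L, 6 mel H, 7 beg H.
  The penult (syllable 6, mel) is heavy, so it takes stress.
  → primary stress on syllable 6.
Suffixed `go.fla:.flu.trob.po.mel.beg.te` (8 syllables):
  Weights: 6 mel H, 7 beg H, 8 te L.
  The penult (syllable 7, beg) is heavy, so it takes stress.
  → primary stress on syllable 7.

yes: 6→7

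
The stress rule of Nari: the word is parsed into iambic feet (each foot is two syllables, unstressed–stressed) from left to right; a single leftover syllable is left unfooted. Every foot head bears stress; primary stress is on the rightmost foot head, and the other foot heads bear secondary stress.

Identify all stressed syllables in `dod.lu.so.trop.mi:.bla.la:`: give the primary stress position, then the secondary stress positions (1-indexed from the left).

Parse left to right into iambic (σˈσ) feet: (dod.ˈlu) (so.ˈtrop) (mi:.ˈbla) la:. Syllable 7 is left unfooted.
Foot heads (stressed positions): 2, 4, 6.
End Rule Rightmost: primary stress on the rightmost head = syllable 6.
Secondary stress on 2, 4: dod.ˌlu.so.ˌtrop.mi:.ˈbla.la:.

primary 6, secondary 2, 4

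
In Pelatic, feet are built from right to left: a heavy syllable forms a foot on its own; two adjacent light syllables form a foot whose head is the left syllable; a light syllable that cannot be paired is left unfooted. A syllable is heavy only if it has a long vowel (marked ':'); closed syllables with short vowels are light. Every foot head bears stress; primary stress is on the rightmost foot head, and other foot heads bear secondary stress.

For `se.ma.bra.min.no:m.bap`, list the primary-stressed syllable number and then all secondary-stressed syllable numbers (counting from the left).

primary 5, secondary 1, 3

Weights: 1 se L, 2 ma L, 3 bra L, 4 min L, 5 no:m H, 6 bap L.
Parse right to left (heavy = foot alone; LL = one foot; stranded L unfooted): (ˈse.ma) (ˈbra.min) (ˈno:m) bap.
Foot heads: 1, 3, 5.
Primary stress on the rightmost head = syllable 5.
Secondary stress on 1, 3: ˌse.ma.ˌbra.min.ˈno:m.bap.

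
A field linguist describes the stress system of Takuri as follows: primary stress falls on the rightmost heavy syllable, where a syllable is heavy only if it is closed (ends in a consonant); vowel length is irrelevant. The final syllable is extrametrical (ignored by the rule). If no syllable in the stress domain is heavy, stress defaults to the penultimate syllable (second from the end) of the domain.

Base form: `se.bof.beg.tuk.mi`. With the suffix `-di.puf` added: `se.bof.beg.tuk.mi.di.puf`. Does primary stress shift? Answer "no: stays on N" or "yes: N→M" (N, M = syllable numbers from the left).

no: stays on 4

Base `se.bof.beg.tuk.mi` (5 syllables):
  The final syllable (5, mi) is extrametrical; the stress domain is syllables 1–4.
  Weights: 1 se L, 2 bof H, 3 beg H, 4 tuk H.
  Heavy syllables in the domain: 2, 3, 4. The rightmost is syllable 4 (tuk).
  → primary stress on syllable 4.
Suffixed `se.bof.beg.tuk.mi.di.puf` (7 syllables):
  The final syllable (7, puf) is extrametrical; the stress domain is syllables 1–6.
  Weights: 1 se L, 2 bof H, 3 beg H, 4 tuk H, 5 mi L, 6 di L.
  Heavy syllables in the domain: 2, 3, 4. The rightmost is syllable 4 (tuk).
  → primary stress on syllable 4.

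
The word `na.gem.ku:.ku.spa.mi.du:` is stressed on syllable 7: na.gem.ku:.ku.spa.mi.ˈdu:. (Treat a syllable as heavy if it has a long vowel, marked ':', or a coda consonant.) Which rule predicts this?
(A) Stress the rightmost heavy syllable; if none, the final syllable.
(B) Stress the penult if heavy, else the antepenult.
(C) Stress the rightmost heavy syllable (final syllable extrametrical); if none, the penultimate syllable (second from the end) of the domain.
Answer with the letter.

Rule A → syllable 7 ✓.
Rule B → syllable 5 (observed: 7).
Rule C → syllable 3 (observed: 7).

A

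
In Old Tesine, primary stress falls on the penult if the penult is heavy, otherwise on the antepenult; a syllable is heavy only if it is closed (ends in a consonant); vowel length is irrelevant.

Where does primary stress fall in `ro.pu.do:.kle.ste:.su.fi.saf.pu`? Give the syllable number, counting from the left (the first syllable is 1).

8

Weights: 7 fi L, 8 saf H, 9 pu L.
The penult (syllable 8, saf) is heavy, so it takes stress.
Primary stress: syllable 8 → ro.pu.do:.kle.ste:.su.fi.ˈsaf.pu.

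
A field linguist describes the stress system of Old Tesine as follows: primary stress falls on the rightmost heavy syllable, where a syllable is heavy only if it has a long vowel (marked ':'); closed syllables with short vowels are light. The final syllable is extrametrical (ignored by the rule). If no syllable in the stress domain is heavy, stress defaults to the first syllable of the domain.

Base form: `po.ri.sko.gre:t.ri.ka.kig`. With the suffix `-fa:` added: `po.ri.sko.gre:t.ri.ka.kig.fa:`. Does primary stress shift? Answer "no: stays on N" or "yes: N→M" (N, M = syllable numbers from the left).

no: stays on 4

Base `po.ri.sko.gre:t.ri.ka.kig` (7 syllables):
  The final syllable (7, kig) is extrametrical; the stress domain is syllables 1–6.
  Weights: 1 po L, 2 ri L, 3 sko L, 4 gre:t H, 5 ri L, 6 ka L.
  Heavy syllables in the domain: 4. The rightmost is syllable 4 (gre:t).
  → primary stress on syllable 4.
Suffixed `po.ri.sko.gre:t.ri.ka.kig.fa:` (8 syllables):
  The final syllable (8, fa:) is extrametrical; the stress domain is syllables 1–7.
  Weights: 1 po L, 2 ri L, 3 sko L, 4 gre:t H, 5 ri L, 6 ka L, 7 kig L.
  Heavy syllables in the domain: 4. The rightmost is syllable 4 (gre:t).
  → primary stress on syllable 4.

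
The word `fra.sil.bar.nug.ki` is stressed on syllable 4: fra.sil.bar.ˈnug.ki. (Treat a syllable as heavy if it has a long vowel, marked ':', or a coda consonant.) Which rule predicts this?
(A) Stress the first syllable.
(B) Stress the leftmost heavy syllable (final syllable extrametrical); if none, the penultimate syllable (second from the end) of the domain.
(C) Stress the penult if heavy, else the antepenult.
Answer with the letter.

Rule A → syllable 1 (observed: 4).
Rule B → syllable 2 (observed: 4).
Rule C → syllable 4 ✓.

C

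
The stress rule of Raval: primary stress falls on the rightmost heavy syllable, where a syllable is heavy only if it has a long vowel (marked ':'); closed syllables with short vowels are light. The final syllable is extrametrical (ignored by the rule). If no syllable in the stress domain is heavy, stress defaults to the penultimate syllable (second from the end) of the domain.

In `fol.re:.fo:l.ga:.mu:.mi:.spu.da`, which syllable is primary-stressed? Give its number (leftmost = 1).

The final syllable (8, da) is extrametrical; the stress domain is syllables 1–7.
Weights: 1 fol L, 2 re: H, 3 fo:l H, 4 ga: H, 5 mu: H, 6 mi: H, 7 spu L.
Heavy syllables in the domain: 2, 3, 4, 5, 6. The rightmost is syllable 6 (mi:).
Primary stress: syllable 6 → fol.re:.fo:l.ga:.mu:.ˈmi:.spu.da.

6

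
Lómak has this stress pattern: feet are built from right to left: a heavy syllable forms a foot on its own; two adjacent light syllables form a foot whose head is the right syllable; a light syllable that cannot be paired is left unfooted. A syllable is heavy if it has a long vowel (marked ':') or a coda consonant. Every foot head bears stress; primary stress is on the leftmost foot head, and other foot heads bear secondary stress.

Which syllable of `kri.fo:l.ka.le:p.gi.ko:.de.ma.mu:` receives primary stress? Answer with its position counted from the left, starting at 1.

Weights: 1 kri L, 2 fo:l H, 3 ka L, 4 le:p H, 5 gi L, 6 ko: H, 7 de L, 8 ma L, 9 mu: H.
Parse right to left (heavy = foot alone; LL = one foot; stranded L unfooted): kri (ˈfo:l) ka (ˈle:p) gi (ˈko:) (de.ˈma) (ˈmu:).
Foot heads: 2, 4, 6, 8, 9.
Primary stress on the leftmost head = syllable 2.
Primary stress: syllable 2 → kri.ˈfo:l.ka.le:p.gi.ko:.de.ma.mu:.

2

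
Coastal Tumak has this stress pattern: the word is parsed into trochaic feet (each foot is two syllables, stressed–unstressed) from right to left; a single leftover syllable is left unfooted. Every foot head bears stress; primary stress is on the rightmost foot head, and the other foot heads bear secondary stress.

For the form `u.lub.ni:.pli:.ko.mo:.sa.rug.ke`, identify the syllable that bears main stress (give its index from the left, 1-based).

Parse right to left into trochaic (ˈσσ) feet: u (ˈlub.ni:) (ˈpli:.ko) (ˈmo:.sa) (ˈrug.ke). Syllable 1 is left unfooted.
Foot heads (stressed positions): 2, 4, 6, 8.
End Rule Rightmost: primary stress on the rightmost head = syllable 8.
Primary stress: syllable 8 → u.lub.ni:.pli:.ko.mo:.sa.ˈrug.ke.

8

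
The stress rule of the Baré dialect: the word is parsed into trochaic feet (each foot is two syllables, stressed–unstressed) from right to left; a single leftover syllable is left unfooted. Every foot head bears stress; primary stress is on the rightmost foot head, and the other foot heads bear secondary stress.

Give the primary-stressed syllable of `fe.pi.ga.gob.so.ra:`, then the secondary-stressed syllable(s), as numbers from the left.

Parse right to left into trochaic (ˈσσ) feet: (ˈfe.pi) (ˈga.gob) (ˈso.ra:).
Foot heads (stressed positions): 1, 3, 5.
End Rule Rightmost: primary stress on the rightmost head = syllable 5.
Secondary stress on 1, 3: ˌfe.pi.ˌga.gob.ˈso.ra:.

primary 5, secondary 1, 3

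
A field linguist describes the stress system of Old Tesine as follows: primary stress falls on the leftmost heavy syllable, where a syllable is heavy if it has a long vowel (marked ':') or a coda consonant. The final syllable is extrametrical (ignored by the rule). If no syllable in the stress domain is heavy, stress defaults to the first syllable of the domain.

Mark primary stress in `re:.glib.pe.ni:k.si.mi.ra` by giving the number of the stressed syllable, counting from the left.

1

The final syllable (7, ra) is extrametrical; the stress domain is syllables 1–6.
Weights: 1 re: H, 2 glib H, 3 pe L, 4 ni:k H, 5 si L, 6 mi L.
Heavy syllables in the domain: 1, 2, 4. The leftmost is syllable 1 (re:).
Primary stress: syllable 1 → ˈre:.glib.pe.ni:k.si.mi.ra.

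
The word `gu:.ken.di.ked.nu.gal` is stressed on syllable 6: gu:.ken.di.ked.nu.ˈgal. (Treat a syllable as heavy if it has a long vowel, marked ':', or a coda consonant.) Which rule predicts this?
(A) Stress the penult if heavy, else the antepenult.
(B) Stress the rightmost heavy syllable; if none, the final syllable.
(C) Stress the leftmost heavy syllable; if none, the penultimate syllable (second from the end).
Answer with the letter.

Rule A → syllable 4 (observed: 6).
Rule B → syllable 6 ✓.
Rule C → syllable 1 (observed: 6).

B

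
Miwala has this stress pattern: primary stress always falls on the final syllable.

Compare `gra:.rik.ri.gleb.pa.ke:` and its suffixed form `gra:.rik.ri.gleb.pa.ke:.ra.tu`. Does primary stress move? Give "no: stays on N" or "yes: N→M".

Base `gra:.rik.ri.gleb.pa.ke:` (6 syllables):
  The word has 6 syllables; the final syllable is syllable 6 (ke:).
  → primary stress on syllable 6.
Suffixed `gra:.rik.ri.gleb.pa.ke:.ra.tu` (8 syllables):
  The word has 8 syllables; the final syllable is syllable 8 (tu).
  → primary stress on syllable 8.

yes: 6→8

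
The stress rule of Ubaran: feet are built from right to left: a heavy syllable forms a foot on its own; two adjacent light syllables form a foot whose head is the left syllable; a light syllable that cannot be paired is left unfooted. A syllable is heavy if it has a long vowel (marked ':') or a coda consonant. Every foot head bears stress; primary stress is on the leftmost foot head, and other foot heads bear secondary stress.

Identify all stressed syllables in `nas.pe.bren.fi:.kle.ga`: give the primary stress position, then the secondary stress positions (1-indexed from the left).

primary 1, secondary 3, 4, 5

Weights: 1 nas H, 2 pe L, 3 bren H, 4 fi: H, 5 kle L, 6 ga L.
Parse right to left (heavy = foot alone; LL = one foot; stranded L unfooted): (ˈnas) pe (ˈbren) (ˈfi:) (ˈkle.ga).
Foot heads: 1, 3, 4, 5.
Primary stress on the leftmost head = syllable 1.
Secondary stress on 3, 4, 5: ˈnas.pe.ˌbren.ˌfi:.ˌkle.ga.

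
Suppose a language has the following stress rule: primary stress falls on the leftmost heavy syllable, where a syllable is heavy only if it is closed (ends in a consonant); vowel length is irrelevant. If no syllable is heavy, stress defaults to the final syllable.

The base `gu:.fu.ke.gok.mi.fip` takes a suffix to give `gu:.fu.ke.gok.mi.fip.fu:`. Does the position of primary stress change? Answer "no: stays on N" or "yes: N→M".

no: stays on 4

Base `gu:.fu.ke.gok.mi.fip` (6 syllables):
  Weights: 1 gu: L, 2 fu L, 3 ke L, 4 gok H, 5 mi L, 6 fip H.
  Heavy syllables in the domain: 4, 6. The leftmost is syllable 4 (gok).
  → primary stress on syllable 4.
Suffixed `gu:.fu.ke.gok.mi.fip.fu:` (7 syllables):
  Weights: 1 gu: L, 2 fu L, 3 ke L, 4 gok H, 5 mi L, 6 fip H, 7 fu: L.
  Heavy syllables in the domain: 4, 6. The leftmost is syllable 4 (gok).
  → primary stress on syllable 4.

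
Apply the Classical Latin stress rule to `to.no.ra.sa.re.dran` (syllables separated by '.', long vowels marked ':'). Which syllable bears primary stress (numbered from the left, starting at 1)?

4

Classical Latin: stress the penult if heavy (long vowel or closed), else the antepenult.
Weights: 4 sa L, 5 re L, 6 dran H.
The penult (syllable 5, re) is light, so stress falls on the antepenult (syllable 4, sa).
Stress on syllable 4: to.no.ra.ˈsa.re.dran.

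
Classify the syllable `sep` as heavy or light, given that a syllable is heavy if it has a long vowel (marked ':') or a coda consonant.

`sep`: short vowel, closed (coda /p/). Closed → heavy.

heavy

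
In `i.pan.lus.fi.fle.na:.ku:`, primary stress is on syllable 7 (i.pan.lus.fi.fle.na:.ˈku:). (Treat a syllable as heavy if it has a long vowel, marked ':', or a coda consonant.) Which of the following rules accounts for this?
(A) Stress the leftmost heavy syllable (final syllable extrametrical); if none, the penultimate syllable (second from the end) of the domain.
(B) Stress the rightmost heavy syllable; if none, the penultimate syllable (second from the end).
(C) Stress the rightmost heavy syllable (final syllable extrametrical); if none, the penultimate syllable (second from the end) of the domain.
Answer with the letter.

B

Rule A → syllable 2 (observed: 7).
Rule B → syllable 7 ✓.
Rule C → syllable 6 (observed: 7).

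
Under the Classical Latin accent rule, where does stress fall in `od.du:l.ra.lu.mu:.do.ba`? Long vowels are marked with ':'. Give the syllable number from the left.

5

Classical Latin: stress the penult if heavy (long vowel or closed), else the antepenult.
Weights: 5 mu: H, 6 do L, 7 ba L.
The penult (syllable 6, do) is light, so stress falls on the antepenult (syllable 5, mu:).
Stress on syllable 5: od.du:l.ra.lu.ˈmu:.do.ba.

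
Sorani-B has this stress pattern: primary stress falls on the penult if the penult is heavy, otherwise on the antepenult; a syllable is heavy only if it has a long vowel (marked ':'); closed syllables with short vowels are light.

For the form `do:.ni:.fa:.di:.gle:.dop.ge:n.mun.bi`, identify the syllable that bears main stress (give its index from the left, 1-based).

7

Weights: 7 ge:n H, 8 mun L, 9 bi L.
The penult (syllable 8, mun) is light, so stress falls on the antepenult (syllable 7, ge:n).
Primary stress: syllable 7 → do:.ni:.fa:.di:.gle:.dop.ˈge:n.mun.bi.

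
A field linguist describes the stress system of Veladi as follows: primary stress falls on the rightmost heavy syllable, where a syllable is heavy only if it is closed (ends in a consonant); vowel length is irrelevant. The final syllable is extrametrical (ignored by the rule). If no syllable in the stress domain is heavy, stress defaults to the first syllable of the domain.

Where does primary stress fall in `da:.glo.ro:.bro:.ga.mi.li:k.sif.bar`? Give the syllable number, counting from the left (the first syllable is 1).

8

The final syllable (9, bar) is extrametrical; the stress domain is syllables 1–8.
Weights: 1 da: L, 2 glo L, 3 ro: L, 4 bro: L, 5 ga L, 6 mi L, 7 li:k H, 8 sif H.
Heavy syllables in the domain: 7, 8. The rightmost is syllable 8 (sif).
Primary stress: syllable 8 → da:.glo.ro:.bro:.ga.mi.li:k.ˈsif.bar.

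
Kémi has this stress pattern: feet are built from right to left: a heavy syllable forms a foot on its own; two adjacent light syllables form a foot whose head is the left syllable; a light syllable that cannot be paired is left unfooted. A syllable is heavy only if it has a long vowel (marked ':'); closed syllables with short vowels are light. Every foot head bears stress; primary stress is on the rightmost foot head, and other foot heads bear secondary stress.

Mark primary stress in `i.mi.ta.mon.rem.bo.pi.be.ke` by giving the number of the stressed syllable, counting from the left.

8

Weights: 1 i L, 2 mi L, 3 ta L, 4 mon L, 5 rem L, 6 bo L, 7 pi L, 8 be L, 9 ke L.
Parse right to left (heavy = foot alone; LL = one foot; stranded L unfooted): i (ˈmi.ta) (ˈmon.rem) (ˈbo.pi) (ˈbe.ke).
Foot heads: 2, 4, 6, 8.
Primary stress on the rightmost head = syllable 8.
Primary stress: syllable 8 → i.mi.ta.mon.rem.bo.pi.ˈbe.ke.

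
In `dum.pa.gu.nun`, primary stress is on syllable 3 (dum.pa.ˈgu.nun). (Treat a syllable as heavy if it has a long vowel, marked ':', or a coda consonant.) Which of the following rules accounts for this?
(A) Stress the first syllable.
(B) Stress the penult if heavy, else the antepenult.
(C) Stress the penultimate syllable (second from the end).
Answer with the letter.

C

Rule A → syllable 1 (observed: 3).
Rule B → syllable 2 (observed: 3).
Rule C → syllable 3 ✓.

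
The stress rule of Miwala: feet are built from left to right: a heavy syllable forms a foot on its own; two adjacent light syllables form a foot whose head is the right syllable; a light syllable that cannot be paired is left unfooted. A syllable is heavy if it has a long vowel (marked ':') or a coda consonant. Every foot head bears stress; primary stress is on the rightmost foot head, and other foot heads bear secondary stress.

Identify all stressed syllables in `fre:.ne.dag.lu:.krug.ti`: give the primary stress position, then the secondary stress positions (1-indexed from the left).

primary 5, secondary 1, 3, 4

Weights: 1 fre: H, 2 ne L, 3 dag H, 4 lu: H, 5 krug H, 6 ti L.
Parse left to right (heavy = foot alone; LL = one foot; stranded L unfooted): (ˈfre:) ne (ˈdag) (ˈlu:) (ˈkrug) ti.
Foot heads: 1, 3, 4, 5.
Primary stress on the rightmost head = syllable 5.
Secondary stress on 1, 3, 4: ˌfre:.ne.ˌdag.ˌlu:.ˈkrug.ti.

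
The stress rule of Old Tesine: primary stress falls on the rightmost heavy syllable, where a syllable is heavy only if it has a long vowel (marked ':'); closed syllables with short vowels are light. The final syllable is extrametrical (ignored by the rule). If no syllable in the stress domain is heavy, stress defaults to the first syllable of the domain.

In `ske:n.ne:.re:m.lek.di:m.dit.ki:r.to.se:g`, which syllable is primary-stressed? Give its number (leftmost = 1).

The final syllable (9, se:g) is extrametrical; the stress domain is syllables 1–8.
Weights: 1 ske:n H, 2 ne: H, 3 re:m H, 4 lek L, 5 di:m H, 6 dit L, 7 ki:r H, 8 to L.
Heavy syllables in the domain: 1, 2, 3, 5, 7. The rightmost is syllable 7 (ki:r).
Primary stress: syllable 7 → ske:n.ne:.re:m.lek.di:m.dit.ˈki:r.to.se:g.

7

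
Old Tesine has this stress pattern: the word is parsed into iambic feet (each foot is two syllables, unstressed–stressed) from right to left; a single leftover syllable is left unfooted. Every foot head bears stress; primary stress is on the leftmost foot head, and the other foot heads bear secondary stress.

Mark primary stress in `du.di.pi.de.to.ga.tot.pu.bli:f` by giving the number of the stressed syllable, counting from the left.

Parse right to left into iambic (σˈσ) feet: du (di.ˈpi) (de.ˈto) (ga.ˈtot) (pu.ˈbli:f). Syllable 1 is left unfooted.
Foot heads (stressed positions): 3, 5, 7, 9.
End Rule Leftmost: primary stress on the leftmost head = syllable 3.
Primary stress: syllable 3 → du.di.ˈpi.de.to.ga.tot.pu.bli:f.

3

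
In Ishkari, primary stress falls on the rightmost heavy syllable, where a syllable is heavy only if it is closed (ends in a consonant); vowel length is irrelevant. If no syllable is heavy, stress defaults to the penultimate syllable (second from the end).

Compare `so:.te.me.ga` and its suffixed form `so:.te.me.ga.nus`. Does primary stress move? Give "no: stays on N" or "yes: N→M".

yes: 3→5

Base `so:.te.me.ga` (4 syllables):
  Weights: 1 so: L, 2 te L, 3 me L, 4 ga L.
  No heavy syllable in the domain; default to the penultimate syllable (second from the end) = syllable 3.
  → primary stress on syllable 3.
Suffixed `so:.te.me.ga.nus` (5 syllables):
  Weights: 1 so: L, 2 te L, 3 me L, 4 ga L, 5 nus H.
  Heavy syllables in the domain: 5. The rightmost is syllable 5 (nus).
  → primary stress on syllable 5.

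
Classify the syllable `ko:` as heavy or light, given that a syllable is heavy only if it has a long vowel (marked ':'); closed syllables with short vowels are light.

heavy

`ko:`: long vowel, open (no coda). Long vowel → heavy.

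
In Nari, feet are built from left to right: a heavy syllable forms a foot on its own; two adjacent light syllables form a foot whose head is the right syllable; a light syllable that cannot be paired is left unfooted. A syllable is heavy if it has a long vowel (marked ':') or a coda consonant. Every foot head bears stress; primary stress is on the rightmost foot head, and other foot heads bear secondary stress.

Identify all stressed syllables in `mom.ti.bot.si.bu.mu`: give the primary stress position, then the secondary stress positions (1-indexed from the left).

primary 5, secondary 1, 3

Weights: 1 mom H, 2 ti L, 3 bot H, 4 si L, 5 bu L, 6 mu L.
Parse left to right (heavy = foot alone; LL = one foot; stranded L unfooted): (ˈmom) ti (ˈbot) (si.ˈbu) mu.
Foot heads: 1, 3, 5.
Primary stress on the rightmost head = syllable 5.
Secondary stress on 1, 3: ˌmom.ti.ˌbot.si.ˈbu.mu.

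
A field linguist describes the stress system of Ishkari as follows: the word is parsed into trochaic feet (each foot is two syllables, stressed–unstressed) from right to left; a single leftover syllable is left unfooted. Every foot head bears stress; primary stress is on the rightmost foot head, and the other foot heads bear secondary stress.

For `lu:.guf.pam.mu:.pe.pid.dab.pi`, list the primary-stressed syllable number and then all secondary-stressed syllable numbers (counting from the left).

Parse right to left into trochaic (ˈσσ) feet: (ˈlu:.guf) (ˈpam.mu:) (ˈpe.pid) (ˈdab.pi).
Foot heads (stressed positions): 1, 3, 5, 7.
End Rule Rightmost: primary stress on the rightmost head = syllable 7.
Secondary stress on 1, 3, 5: ˌlu:.guf.ˌpam.mu:.ˌpe.pid.ˈdab.pi.

primary 7, secondary 1, 3, 5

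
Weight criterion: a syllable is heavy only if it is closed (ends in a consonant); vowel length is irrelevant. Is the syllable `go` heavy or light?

light

`go`: short vowel, open (no coda). Open (no coda) → light.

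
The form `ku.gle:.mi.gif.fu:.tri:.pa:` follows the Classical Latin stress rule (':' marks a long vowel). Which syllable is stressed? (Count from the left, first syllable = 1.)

Classical Latin: stress the penult if heavy (long vowel or closed), else the antepenult.
Weights: 5 fu: H, 6 tri: H, 7 pa: H.
The penult (syllable 6, tri:) is heavy, so it takes stress.
Stress on syllable 6: ku.gle:.mi.gif.fu:.ˈtri:.pa:.

6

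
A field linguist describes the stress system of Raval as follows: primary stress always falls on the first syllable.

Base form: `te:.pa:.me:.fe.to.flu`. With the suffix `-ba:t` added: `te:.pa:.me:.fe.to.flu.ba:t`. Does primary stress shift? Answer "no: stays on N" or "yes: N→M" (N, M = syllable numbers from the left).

Base `te:.pa:.me:.fe.to.flu` (6 syllables):
  The word has 6 syllables; the first syllable is syllable 1 (te:).
  → primary stress on syllable 1.
Suffixed `te:.pa:.me:.fe.to.flu.ba:t` (7 syllables):
  The word has 7 syllables; the first syllable is syllable 1 (te:).
  → primary stress on syllable 1.

no: stays on 1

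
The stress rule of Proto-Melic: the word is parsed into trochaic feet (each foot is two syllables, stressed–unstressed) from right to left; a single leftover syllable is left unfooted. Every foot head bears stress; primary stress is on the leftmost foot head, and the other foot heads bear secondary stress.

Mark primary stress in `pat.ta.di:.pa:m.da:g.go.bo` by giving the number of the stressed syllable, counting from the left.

Parse right to left into trochaic (ˈσσ) feet: pat (ˈta.di:) (ˈpa:m.da:g) (ˈgo.bo). Syllable 1 is left unfooted.
Foot heads (stressed positions): 2, 4, 6.
End Rule Leftmost: primary stress on the leftmost head = syllable 2.
Primary stress: syllable 2 → pat.ˈta.di:.pa:m.da:g.go.bo.

2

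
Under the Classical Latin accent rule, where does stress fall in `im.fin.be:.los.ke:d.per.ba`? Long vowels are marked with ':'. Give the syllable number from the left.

6

Classical Latin: stress the penult if heavy (long vowel or closed), else the antepenult.
Weights: 5 ke:d H, 6 per H, 7 ba L.
The penult (syllable 6, per) is heavy, so it takes stress.
Stress on syllable 6: im.fin.be:.los.ke:d.ˈper.ba.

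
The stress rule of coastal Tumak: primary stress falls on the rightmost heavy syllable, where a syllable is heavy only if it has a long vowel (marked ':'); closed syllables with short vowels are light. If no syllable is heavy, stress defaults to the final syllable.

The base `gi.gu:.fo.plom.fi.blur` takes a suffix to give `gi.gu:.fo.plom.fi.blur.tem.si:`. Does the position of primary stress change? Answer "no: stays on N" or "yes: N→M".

Base `gi.gu:.fo.plom.fi.blur` (6 syllables):
  Weights: 1 gi L, 2 gu: H, 3 fo L, 4 plom L, 5 fi L, 6 blur L.
  Heavy syllables in the domain: 2. The rightmost is syllable 2 (gu:).
  → primary stress on syllable 2.
Suffixed `gi.gu:.fo.plom.fi.blur.tem.si:` (8 syllables):
  Weights: 1 gi L, 2 gu: H, 3 fo L, 4 plom L, 5 fi L, 6 blur L, 7 tem L, 8 si: H.
  Heavy syllables in the domain: 2, 8. The rightmost is syllable 8 (si:).
  → primary stress on syllable 8.

yes: 2→8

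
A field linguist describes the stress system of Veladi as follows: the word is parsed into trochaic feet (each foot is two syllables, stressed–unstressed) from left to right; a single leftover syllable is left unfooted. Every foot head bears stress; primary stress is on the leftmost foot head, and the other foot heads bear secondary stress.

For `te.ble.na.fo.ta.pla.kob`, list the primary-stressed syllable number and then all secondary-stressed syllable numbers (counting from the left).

primary 1, secondary 3, 5

Parse left to right into trochaic (ˈσσ) feet: (ˈte.ble) (ˈna.fo) (ˈta.pla) kob. Syllable 7 is left unfooted.
Foot heads (stressed positions): 1, 3, 5.
End Rule Leftmost: primary stress on the leftmost head = syllable 1.
Secondary stress on 3, 5: ˈte.ble.ˌna.fo.ˌta.pla.kob.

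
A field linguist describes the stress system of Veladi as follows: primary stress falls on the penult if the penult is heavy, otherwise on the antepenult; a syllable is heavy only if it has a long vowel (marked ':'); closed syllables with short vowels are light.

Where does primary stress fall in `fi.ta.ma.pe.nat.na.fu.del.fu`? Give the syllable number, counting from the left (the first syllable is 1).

Weights: 7 fu L, 8 del L, 9 fu L.
The penult (syllable 8, del) is light, so stress falls on the antepenult (syllable 7, fu).
Primary stress: syllable 7 → fi.ta.ma.pe.nat.na.ˈfu.del.fu.

7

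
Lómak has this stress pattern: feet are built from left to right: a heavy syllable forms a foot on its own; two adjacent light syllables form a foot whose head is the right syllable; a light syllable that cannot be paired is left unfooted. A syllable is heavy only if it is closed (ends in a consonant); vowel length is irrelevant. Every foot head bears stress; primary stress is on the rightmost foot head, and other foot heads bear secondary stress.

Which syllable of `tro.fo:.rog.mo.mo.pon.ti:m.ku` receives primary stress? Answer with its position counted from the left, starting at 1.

7

Weights: 1 tro L, 2 fo: L, 3 rog H, 4 mo L, 5 mo L, 6 pon H, 7 ti:m H, 8 ku L.
Parse left to right (heavy = foot alone; LL = one foot; stranded L unfooted): (tro.ˈfo:) (ˈrog) (mo.ˈmo) (ˈpon) (ˈti:m) ku.
Foot heads: 2, 3, 5, 6, 7.
Primary stress on the rightmost head = syllable 7.
Primary stress: syllable 7 → tro.fo:.rog.mo.mo.pon.ˈti:m.ku.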